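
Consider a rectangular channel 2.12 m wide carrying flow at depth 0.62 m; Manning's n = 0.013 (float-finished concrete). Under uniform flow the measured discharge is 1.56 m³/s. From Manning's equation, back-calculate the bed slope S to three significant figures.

0.000832

A = b·y = 2.12 × 0.62 = 1.314 m²
P = b + 2y = 2.12 + 2×0.62 = 3.360 m
R = A/P = 1.314/3.360 = 0.3912 m
S = (Q·n / (1·A·R^(2/3)))² = (1.56×0.013 / (1×1.314×0.5349))² = 0.0008321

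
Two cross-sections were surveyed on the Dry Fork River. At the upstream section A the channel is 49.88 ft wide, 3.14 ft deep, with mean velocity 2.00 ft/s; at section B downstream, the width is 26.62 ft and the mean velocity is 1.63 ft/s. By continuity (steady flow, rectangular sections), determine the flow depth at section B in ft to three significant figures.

Q = A₁V₁ = (49.88×3.14) × 2.00 = 313.2 ft³/s
d₂ = Q/(b₂ V₂) = 313.2/(26.62×1.63) = 7.219 ft

7.22 ft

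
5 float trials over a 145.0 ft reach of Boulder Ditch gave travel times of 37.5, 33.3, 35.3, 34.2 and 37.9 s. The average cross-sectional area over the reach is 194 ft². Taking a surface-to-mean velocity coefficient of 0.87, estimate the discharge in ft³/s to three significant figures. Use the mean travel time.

t̄ = (37.5 + 33.3 + 35.3 + 34.2 + 37.9) / 5 = 35.64 s
v_surface = L / t̄ = 145.0 / 35.64 = 4.068 ft/s
v_mean = 0.87 × 4.068 = 3.540 ft/s
Q = A × v_mean = 194 × 3.540 = 686.7 ft³/s

687 ft³/s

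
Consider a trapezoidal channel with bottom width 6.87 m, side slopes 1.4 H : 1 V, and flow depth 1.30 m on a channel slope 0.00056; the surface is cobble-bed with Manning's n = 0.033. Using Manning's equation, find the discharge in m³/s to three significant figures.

A = (b + z·y)·y = (6.87 + 1.4×1.30)×1.30 = 11.30 m²
P = b + 2y√(1+z²) = 6.87 + 2×1.30×√(1+1.4²) = 11.34 m
R = A/P = 11.30/11.34 = 0.9959 m
Q = (1/n)·A·R^(2/3)·S^(1/2) = (1/0.033) × 11.30 × 0.9959^(2/3) × 0.00056^(1/2) = 8.079 m³/s

8.08 m³/s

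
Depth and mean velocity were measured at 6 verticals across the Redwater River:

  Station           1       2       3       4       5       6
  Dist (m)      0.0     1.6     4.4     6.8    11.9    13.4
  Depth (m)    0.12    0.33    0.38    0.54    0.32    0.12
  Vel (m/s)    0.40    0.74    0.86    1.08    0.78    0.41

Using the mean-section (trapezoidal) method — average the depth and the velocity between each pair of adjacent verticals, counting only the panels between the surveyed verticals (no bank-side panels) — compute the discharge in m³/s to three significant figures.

4.31 m³/s

Panel 1-2: Δb = 1.6 m, d̄ = (0.12+0.33)/2 = 0.225, v̄ = (0.40+0.74)/2 = 0.57 → q = 1.6×0.225×0.57 = 0.2052 m³/s
Panel 2-3: Δb = 2.8 m, d̄ = (0.33+0.38)/2 = 0.355, v̄ = (0.74+0.86)/2 = 0.8 → q = 2.8×0.355×0.8 = 0.7952 m³/s
Panel 3-4: Δb = 2.4 m, d̄ = (0.38+0.54)/2 = 0.46, v̄ = (0.86+1.08)/2 = 0.97 → q = 2.4×0.46×0.97 = 1.071 m³/s
Panel 4-5: Δb = 5.1 m, d̄ = (0.54+0.32)/2 = 0.43, v̄ = (1.08+0.78)/2 = 0.93 → q = 5.1×0.43×0.93 = 2.039 m³/s
Panel 5-6: Δb = 1.5 m, d̄ = (0.32+0.12)/2 = 0.22, v̄ = (0.78+0.41)/2 = 0.595 → q = 1.5×0.22×0.595 = 0.1964 m³/s
Q = Σ q = 4.307 m³/s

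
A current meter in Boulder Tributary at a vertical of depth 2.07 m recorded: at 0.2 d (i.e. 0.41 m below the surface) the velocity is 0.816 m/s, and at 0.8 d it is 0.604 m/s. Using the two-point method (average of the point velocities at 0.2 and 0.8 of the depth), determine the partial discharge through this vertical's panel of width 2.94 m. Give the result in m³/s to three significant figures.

v̄ = (0.816 + 0.604) / 2 = 0.7100 m/s
q = v̄ × d × w = 0.7100 × 2.07 × 2.94 = 4.321 m³/s

4.32 m³/s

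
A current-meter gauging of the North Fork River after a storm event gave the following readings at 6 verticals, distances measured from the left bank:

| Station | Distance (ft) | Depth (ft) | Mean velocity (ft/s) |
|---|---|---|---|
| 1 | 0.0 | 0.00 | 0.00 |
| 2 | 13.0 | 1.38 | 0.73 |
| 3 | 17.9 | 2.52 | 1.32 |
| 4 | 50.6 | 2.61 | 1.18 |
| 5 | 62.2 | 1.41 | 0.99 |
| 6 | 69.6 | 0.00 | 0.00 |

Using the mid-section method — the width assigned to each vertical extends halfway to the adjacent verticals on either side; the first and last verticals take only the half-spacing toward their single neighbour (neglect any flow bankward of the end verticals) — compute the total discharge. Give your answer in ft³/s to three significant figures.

w_2 = (17.9 − 0.0)/2 = 8.95 ft; q_2 = 0.73 × 1.38 × 8.95 = 9.016 ft³/s
w_3 = (50.6 − 13.0)/2 = 18.8 ft; q_3 = 1.32 × 2.52 × 18.8 = 62.54 ft³/s
w_4 = (62.2 − 17.9)/2 = 22.15 ft; q_4 = 1.18 × 2.61 × 22.15 = 68.22 ft³/s
w_5 = (69.6 − 50.6)/2 = 9.5 ft; q_5 = 0.99 × 1.41 × 9.5 = 13.26 ft³/s
Stations 1, 6 contribute zero (depth or velocity is 0).
Q = Σ qᵢ = 153.0 ft³/s

153 ft³/s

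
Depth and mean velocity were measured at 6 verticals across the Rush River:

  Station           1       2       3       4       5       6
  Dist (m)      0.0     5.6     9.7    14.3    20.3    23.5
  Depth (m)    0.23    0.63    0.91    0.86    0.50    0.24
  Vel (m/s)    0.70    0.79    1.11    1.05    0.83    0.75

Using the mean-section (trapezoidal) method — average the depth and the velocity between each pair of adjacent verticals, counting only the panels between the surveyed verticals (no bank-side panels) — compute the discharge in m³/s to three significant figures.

Panel 1-2: Δb = 5.6 m, d̄ = (0.23+0.63)/2 = 0.43, v̄ = (0.70+0.79)/2 = 0.745 → q = 5.6×0.43×0.745 = 1.794 m³/s
Panel 2-3: Δb = 4.1 m, d̄ = (0.63+0.91)/2 = 0.77, v̄ = (0.79+1.11)/2 = 0.95 → q = 4.1×0.77×0.95 = 2.999 m³/s
Panel 3-4: Δb = 4.6 m, d̄ = (0.91+0.86)/2 = 0.885, v̄ = (1.11+1.05)/2 = 1.08 → q = 4.6×0.885×1.08 = 4.397 m³/s
Panel 4-5: Δb = 6 m, d̄ = (0.86+0.50)/2 = 0.68, v̄ = (1.05+0.83)/2 = 0.94 → q = 6×0.68×0.94 = 3.835 m³/s
Panel 5-6: Δb = 3.2 m, d̄ = (0.50+0.24)/2 = 0.37, v̄ = (0.83+0.75)/2 = 0.79 → q = 3.2×0.37×0.79 = 0.9354 m³/s
Q = Σ q = 13.96 m³/s

14.0 m³/s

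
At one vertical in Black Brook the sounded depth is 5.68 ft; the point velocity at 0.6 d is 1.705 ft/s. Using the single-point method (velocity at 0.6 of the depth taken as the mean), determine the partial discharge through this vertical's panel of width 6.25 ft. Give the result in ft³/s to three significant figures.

v̄ = v₀.₆ = 1.705 ft/s
q = v̄ × d × w = 1.705 × 5.68 × 6.25 = 60.53 ft³/s

60.5 ft³/s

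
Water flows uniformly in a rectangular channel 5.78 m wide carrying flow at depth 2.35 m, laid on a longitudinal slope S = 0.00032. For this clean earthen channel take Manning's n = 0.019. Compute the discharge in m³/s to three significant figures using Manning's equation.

A = b·y = 5.78 × 2.35 = 13.58 m²
P = b + 2y = 5.78 + 2×2.35 = 10.48 m
R = A/P = 13.58/10.48 = 1.296 m
Q = (1/n)·A·R^(2/3)·S^(1/2) = (1/0.019) × 13.58 × 1.296^(2/3) × 0.00032^(1/2) = 15.20 m³/s

15.2 m³/s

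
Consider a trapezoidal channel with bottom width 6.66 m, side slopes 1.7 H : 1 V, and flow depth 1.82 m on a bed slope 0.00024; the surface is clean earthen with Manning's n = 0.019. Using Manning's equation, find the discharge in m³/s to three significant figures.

17.1 m³/s

A = (b + z·y)·y = (6.66 + 1.7×1.82)×1.82 = 17.75 m²
P = b + 2y√(1+z²) = 6.66 + 2×1.82×√(1+1.7²) = 13.84 m
R = A/P = 17.75/13.84 = 1.283 m
Q = (1/n)·A·R^(2/3)·S^(1/2) = (1/0.019) × 17.75 × 1.283^(2/3) × 0.00024^(1/2) = 17.09 m³/s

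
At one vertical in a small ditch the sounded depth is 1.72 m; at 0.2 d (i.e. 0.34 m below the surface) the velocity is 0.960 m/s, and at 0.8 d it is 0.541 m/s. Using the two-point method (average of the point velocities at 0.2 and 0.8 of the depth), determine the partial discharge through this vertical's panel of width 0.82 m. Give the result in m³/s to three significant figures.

1.06 m³/s

v̄ = (0.960 + 0.541) / 2 = 0.7505 m/s
q = v̄ × d × w = 0.7505 × 1.72 × 0.82 = 1.059 m³/s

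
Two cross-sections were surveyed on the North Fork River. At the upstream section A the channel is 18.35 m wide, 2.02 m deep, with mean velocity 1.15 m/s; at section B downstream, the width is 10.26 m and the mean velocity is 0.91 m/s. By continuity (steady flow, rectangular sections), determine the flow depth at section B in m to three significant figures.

Q = A₁V₁ = (18.35×2.02) × 1.15 = 42.63 m³/s
d₂ = Q/(b₂ V₂) = 42.63/(10.26×0.91) = 4.566 m

4.57 m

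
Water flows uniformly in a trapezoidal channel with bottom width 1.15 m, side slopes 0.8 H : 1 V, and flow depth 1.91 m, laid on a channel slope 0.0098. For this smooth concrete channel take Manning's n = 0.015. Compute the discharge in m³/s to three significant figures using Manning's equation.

30.2 m³/s

A = (b + z·y)·y = (1.15 + 0.8×1.91)×1.91 = 5.115 m²
P = b + 2y√(1+z²) = 1.15 + 2×1.91×√(1+0.8²) = 6.042 m
R = A/P = 5.115/6.042 = 0.8466 m
Q = (1/n)·A·R^(2/3)·S^(1/2) = (1/0.015) × 5.115 × 0.8466^(2/3) × 0.0098^(1/2) = 30.21 m³/s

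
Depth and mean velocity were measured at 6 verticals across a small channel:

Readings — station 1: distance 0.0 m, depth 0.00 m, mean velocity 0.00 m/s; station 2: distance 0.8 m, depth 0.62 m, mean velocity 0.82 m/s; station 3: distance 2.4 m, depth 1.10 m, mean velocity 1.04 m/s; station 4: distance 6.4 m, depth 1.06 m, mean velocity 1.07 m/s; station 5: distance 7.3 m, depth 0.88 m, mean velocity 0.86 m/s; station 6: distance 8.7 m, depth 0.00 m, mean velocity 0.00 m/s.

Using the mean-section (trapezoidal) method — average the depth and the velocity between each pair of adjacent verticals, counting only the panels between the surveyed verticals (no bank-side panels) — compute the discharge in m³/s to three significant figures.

Panel 1-2: Δb = 0.8 m, d̄ = (0.00+0.62)/2 = 0.31, v̄ = (0.00+0.82)/2 = 0.41 → q = 0.8×0.31×0.41 = 0.1017 m³/s
Panel 2-3: Δb = 1.6 m, d̄ = (0.62+1.10)/2 = 0.86, v̄ = (0.82+1.04)/2 = 0.93 → q = 1.6×0.86×0.93 = 1.280 m³/s
Panel 3-4: Δb = 4 m, d̄ = (1.10+1.06)/2 = 1.08, v̄ = (1.04+1.07)/2 = 1.055 → q = 4×1.08×1.055 = 4.558 m³/s
Panel 4-5: Δb = 0.9 m, d̄ = (1.06+0.88)/2 = 0.97, v̄ = (1.07+0.86)/2 = 0.965 → q = 0.9×0.97×0.965 = 0.8424 m³/s
Panel 5-6: Δb = 1.4 m, d̄ = (0.88+0.00)/2 = 0.44, v̄ = (0.86+0.00)/2 = 0.43 → q = 1.4×0.44×0.43 = 0.2649 m³/s
Q = Σ q = 7.046 m³/s

7.05 m³/s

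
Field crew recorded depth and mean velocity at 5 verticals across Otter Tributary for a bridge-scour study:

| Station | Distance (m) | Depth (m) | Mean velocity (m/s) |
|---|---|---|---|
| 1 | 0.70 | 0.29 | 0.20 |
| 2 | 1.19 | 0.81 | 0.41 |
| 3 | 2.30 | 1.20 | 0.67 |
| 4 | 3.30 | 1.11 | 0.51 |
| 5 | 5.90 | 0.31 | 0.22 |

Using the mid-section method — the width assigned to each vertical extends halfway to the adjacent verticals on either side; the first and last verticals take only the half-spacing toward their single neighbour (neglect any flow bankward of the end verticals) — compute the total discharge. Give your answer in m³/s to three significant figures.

w_1 = (1.19 − 0.70)/2 = 0.245 m; q_1 = 0.20 × 0.29 × 0.245 = 0.01421 m³/s
w_2 = (2.30 − 0.70)/2 = 0.8 m; q_2 = 0.41 × 0.81 × 0.8 = 0.2657 m³/s
w_3 = (3.30 − 1.19)/2 = 1.055 m; q_3 = 0.67 × 1.20 × 1.055 = 0.8482 m³/s
w_4 = (5.90 − 2.30)/2 = 1.8 m; q_4 = 0.51 × 1.11 × 1.8 = 1.019 m³/s
w_5 = (5.90 − 3.30)/2 = 1.3 m; q_5 = 0.22 × 0.31 × 1.3 = 0.08866 m³/s
Q = Σ qᵢ = 2.236 m³/s

2.24 m³/s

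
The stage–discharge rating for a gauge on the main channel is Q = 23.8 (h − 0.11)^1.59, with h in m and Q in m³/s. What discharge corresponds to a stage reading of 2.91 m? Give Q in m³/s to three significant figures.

122 m³/s

Q = 23.8 × (2.91 − 0.11)^1.59 = 23.8 × 2.8^1.59 = 122.3 m³/s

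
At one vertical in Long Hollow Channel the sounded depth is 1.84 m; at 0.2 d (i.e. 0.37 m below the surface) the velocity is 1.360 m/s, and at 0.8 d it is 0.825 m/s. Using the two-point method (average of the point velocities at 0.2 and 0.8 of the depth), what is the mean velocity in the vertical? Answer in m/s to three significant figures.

1.09 m/s

v̄ = (1.360 + 0.825) / 2 = 1.093 m/s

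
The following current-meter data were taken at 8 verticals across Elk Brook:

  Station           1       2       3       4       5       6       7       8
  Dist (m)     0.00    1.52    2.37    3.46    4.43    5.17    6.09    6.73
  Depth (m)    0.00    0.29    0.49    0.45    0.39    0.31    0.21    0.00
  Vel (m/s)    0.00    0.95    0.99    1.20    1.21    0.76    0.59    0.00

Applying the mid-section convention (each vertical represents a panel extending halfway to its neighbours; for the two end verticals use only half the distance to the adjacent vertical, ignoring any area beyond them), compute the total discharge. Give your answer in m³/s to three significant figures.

w_2 = (2.37 − 0.00)/2 = 1.185 m; q_2 = 0.95 × 0.29 × 1.185 = 0.3265 m³/s
w_3 = (3.46 − 1.52)/2 = 0.97 m; q_3 = 0.99 × 0.49 × 0.97 = 0.4705 m³/s
w_4 = (4.43 − 2.37)/2 = 1.03 m; q_4 = 1.20 × 0.45 × 1.03 = 0.5562 m³/s
w_5 = (5.17 − 3.46)/2 = 0.855 m; q_5 = 1.21 × 0.39 × 0.855 = 0.4035 m³/s
w_6 = (6.09 − 4.43)/2 = 0.83 m; q_6 = 0.76 × 0.31 × 0.83 = 0.1955 m³/s
w_7 = (6.73 − 5.17)/2 = 0.78 m; q_7 = 0.59 × 0.21 × 0.78 = 0.09664 m³/s
Stations 1, 8 contribute zero (depth or velocity is 0).
Q = Σ qᵢ = 2.049 m³/s

2.05 m³/s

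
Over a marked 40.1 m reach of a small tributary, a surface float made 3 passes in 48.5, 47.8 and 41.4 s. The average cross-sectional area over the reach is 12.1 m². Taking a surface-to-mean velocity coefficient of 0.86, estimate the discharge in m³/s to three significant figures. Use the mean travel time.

9.09 m³/s

t̄ = (48.5 + 47.8 + 41.4) / 3 = 45.9 s
v_surface = L / t̄ = 40.1 / 45.9 = 0.8736 m/s
v_mean = 0.86 × 0.8736 = 0.7513 m/s
Q = A × v_mean = 12.1 × 0.7513 = 9.091 m³/s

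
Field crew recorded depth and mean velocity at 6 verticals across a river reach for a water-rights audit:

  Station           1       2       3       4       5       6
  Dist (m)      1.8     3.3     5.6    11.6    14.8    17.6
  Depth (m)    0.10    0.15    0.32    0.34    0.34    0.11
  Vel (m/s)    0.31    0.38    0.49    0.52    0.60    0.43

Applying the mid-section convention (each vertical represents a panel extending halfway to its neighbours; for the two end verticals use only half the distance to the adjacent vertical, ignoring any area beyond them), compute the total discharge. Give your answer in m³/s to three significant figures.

w_1 = (3.3 − 1.8)/2 = 0.75 m; q_1 = 0.31 × 0.10 × 0.75 = 0.02325 m³/s
w_2 = (5.6 − 1.8)/2 = 1.9 m; q_2 = 0.38 × 0.15 × 1.9 = 0.1083 m³/s
w_3 = (11.6 − 3.3)/2 = 4.15 m; q_3 = 0.49 × 0.32 × 4.15 = 0.6507 m³/s
w_4 = (14.8 − 5.6)/2 = 4.6 m; q_4 = 0.52 × 0.34 × 4.6 = 0.8133 m³/s
w_5 = (17.6 − 11.6)/2 = 3 m; q_5 = 0.60 × 0.34 × 3 = 0.6120 m³/s
w_6 = (17.6 − 14.8)/2 = 1.4 m; q_6 = 0.43 × 0.11 × 1.4 = 0.06622 m³/s
Q = Σ qᵢ = 2.274 m³/s

2.27 m³/s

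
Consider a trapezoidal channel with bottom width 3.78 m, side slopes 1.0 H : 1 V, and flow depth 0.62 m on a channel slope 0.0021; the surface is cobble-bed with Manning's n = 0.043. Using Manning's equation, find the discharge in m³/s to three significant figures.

1.81 m³/s

A = (b + z·y)·y = (3.78 + 1.0×0.62)×0.62 = 2.728 m²
P = b + 2y√(1+z²) = 3.78 + 2×0.62×√(1+1.0²) = 5.534 m
R = A/P = 2.728/5.534 = 0.4930 m
Q = (1/n)·A·R^(2/3)·S^(1/2) = (1/0.043) × 2.728 × 0.4930^(2/3) × 0.0021^(1/2) = 1.814 m³/s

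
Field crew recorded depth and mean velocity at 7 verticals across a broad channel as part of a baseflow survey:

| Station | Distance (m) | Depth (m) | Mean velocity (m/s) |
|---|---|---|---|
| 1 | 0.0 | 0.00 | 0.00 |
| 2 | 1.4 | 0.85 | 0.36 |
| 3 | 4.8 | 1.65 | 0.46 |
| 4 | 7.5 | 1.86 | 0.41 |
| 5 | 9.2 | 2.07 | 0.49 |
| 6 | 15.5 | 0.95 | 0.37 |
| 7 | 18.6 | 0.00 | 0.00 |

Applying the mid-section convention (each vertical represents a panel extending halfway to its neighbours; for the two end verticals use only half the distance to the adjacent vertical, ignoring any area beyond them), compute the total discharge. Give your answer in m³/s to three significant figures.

w_2 = (4.8 − 0.0)/2 = 2.4 m; q_2 = 0.36 × 0.85 × 2.4 = 0.7344 m³/s
w_3 = (7.5 − 1.4)/2 = 3.05 m; q_3 = 0.46 × 1.65 × 3.05 = 2.315 m³/s
w_4 = (9.2 − 4.8)/2 = 2.2 m; q_4 = 0.41 × 1.86 × 2.2 = 1.678 m³/s
w_5 = (15.5 − 7.5)/2 = 4 m; q_5 = 0.49 × 2.07 × 4 = 4.057 m³/s
w_6 = (18.6 − 9.2)/2 = 4.7 m; q_6 = 0.37 × 0.95 × 4.7 = 1.652 m³/s
Stations 1, 7 contribute zero (depth or velocity is 0).
Q = Σ qᵢ = 10.44 m³/s

10.4 m³/s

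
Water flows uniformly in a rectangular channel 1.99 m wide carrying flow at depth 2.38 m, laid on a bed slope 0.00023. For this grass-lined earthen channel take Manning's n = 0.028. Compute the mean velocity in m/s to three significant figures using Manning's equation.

0.428 m/s

A = b·y = 1.99 × 2.38 = 4.736 m²
P = b + 2y = 1.99 + 2×2.38 = 6.750 m
R = A/P = 4.736/6.750 = 0.7017 m
Q = (1/n)·A·R^(2/3)·S^(1/2) = (1/0.028) × 4.736 × 0.7017^(2/3) × 0.00023^(1/2) = 2.026 m³/s
V = Q/A = 2.026/4.736 = 0.4277 m/s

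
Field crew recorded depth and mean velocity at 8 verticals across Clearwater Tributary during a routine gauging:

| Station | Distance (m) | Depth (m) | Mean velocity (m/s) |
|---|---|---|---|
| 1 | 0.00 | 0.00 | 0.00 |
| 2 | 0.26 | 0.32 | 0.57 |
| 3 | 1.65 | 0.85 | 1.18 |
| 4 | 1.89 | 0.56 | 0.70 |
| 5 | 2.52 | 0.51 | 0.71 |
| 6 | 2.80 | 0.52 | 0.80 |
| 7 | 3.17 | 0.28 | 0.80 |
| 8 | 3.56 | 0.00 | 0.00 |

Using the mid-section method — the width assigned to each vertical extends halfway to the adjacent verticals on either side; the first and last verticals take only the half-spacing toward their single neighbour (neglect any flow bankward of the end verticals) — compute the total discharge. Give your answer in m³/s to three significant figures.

1.52 m³/s

w_2 = (1.65 − 0.00)/2 = 0.825 m; q_2 = 0.57 × 0.32 × 0.825 = 0.1505 m³/s
w_3 = (1.89 − 0.26)/2 = 0.815 m; q_3 = 1.18 × 0.85 × 0.815 = 0.8174 m³/s
w_4 = (2.52 − 1.65)/2 = 0.435 m; q_4 = 0.70 × 0.56 × 0.435 = 0.1705 m³/s
w_5 = (2.80 − 1.89)/2 = 0.455 m; q_5 = 0.71 × 0.51 × 0.455 = 0.1648 m³/s
w_6 = (3.17 − 2.52)/2 = 0.325 m; q_6 = 0.80 × 0.52 × 0.325 = 0.1352 m³/s
w_7 = (3.56 − 2.80)/2 = 0.38 m; q_7 = 0.80 × 0.28 × 0.38 = 0.08512 m³/s
Stations 1, 8 contribute zero (depth or velocity is 0).
Q = Σ qᵢ = 1.524 m³/s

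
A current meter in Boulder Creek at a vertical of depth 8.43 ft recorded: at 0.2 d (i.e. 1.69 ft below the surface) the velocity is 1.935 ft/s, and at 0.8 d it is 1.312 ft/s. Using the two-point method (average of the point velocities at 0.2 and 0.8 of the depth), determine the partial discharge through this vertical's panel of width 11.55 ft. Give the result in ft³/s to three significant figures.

158 ft³/s

v̄ = (1.935 + 1.312) / 2 = 1.624 ft/s
q = v̄ × d × w = 1.624 × 8.43 × 11.55 = 158.1 ft³/s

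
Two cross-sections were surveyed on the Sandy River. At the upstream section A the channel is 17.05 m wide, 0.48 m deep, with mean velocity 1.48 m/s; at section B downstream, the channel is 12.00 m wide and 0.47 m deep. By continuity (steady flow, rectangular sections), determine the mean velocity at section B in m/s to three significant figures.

2.15 m/s

Q = A₁V₁ = (17.05×0.48) × 1.48 = 12.11 m³/s
A₂ = 12.00 × 0.47 = 5.640 m²
V₂ = Q/A₂ = 12.11/5.640 = 2.148 m/s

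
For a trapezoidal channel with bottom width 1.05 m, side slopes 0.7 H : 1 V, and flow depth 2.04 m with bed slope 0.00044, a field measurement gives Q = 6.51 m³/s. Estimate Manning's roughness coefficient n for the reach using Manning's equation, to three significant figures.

0.0145

A = (b + z·y)·y = (1.05 + 0.7×2.04)×2.04 = 5.055 m²
P = b + 2y√(1+z²) = 1.05 + 2×2.04×√(1+0.7²) = 6.030 m
R = A/P = 5.055/6.030 = 0.8383 m
n = (1/Q)·A·R^(2/3)·S^(1/2) = (1/6.51) × 5.055 × 0.8891 × 0.02098 = 0.01448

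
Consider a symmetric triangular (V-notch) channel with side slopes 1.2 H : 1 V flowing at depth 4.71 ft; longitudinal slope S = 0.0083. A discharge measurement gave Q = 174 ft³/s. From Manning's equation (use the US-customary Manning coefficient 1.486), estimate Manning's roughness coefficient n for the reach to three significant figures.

0.0308

A = z·y² = 1.2×4.71² = 26.62 ft²
P = 2y√(1+z²) = 2×4.71×√(1+1.2²) = 14.71 ft
R = A/P = 26.62/14.71 = 1.809 ft
n = (1.486/Q)·A·R^(2/3)·S^(1/2) = (1.486/174) × 26.62 × 1.485 × 0.09110 = 0.03075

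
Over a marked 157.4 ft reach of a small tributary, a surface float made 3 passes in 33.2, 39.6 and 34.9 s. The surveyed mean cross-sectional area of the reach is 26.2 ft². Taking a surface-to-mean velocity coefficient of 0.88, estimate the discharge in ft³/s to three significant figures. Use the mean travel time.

101 ft³/s

t̄ = (33.2 + 39.6 + 34.9) / 3 = 35.9 s
v_surface = L / t̄ = 157.4 / 35.9 = 4.384 ft/s
v_mean = 0.88 × 4.384 = 3.858 ft/s
Q = A × v_mean = 26.2 × 3.858 = 101.1 ft³/s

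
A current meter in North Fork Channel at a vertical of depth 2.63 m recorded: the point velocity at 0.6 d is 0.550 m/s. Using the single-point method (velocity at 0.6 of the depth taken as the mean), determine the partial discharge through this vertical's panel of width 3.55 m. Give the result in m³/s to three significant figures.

5.14 m³/s

v̄ = v₀.₆ = 0.550 m/s
q = v̄ × d × w = 0.5500 × 2.63 × 3.55 = 5.135 m³/s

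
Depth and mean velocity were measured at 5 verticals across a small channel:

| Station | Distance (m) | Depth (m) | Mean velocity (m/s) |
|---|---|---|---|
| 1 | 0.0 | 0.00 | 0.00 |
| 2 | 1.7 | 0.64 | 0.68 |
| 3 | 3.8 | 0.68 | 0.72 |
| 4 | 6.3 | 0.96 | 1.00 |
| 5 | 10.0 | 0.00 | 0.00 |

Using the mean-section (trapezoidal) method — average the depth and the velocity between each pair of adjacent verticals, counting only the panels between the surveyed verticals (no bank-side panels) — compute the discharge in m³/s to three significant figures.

3.81 m³/s

Panel 1-2: Δb = 1.7 m, d̄ = (0.00+0.64)/2 = 0.32, v̄ = (0.00+0.68)/2 = 0.34 → q = 1.7×0.32×0.34 = 0.1850 m³/s
Panel 2-3: Δb = 2.1 m, d̄ = (0.64+0.68)/2 = 0.66, v̄ = (0.68+0.72)/2 = 0.7 → q = 2.1×0.66×0.7 = 0.9702 m³/s
Panel 3-4: Δb = 2.5 m, d̄ = (0.68+0.96)/2 = 0.82, v̄ = (0.72+1.00)/2 = 0.86 → q = 2.5×0.82×0.86 = 1.763 m³/s
Panel 4-5: Δb = 3.7 m, d̄ = (0.96+0.00)/2 = 0.48, v̄ = (1.00+0.00)/2 = 0.5 → q = 3.7×0.48×0.5 = 0.8880 m³/s
Q = Σ q = 3.806 m³/s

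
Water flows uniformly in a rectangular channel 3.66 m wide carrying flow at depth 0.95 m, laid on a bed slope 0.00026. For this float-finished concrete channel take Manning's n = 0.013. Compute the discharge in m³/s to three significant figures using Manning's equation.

A = b·y = 3.66 × 0.95 = 3.477 m²
P = b + 2y = 3.66 + 2×0.95 = 5.560 m
R = A/P = 3.477/5.560 = 0.6254 m
Q = (1/n)·A·R^(2/3)·S^(1/2) = (1/0.013) × 3.477 × 0.6254^(2/3) × 0.00026^(1/2) = 3.154 m³/s

3.15 m³/s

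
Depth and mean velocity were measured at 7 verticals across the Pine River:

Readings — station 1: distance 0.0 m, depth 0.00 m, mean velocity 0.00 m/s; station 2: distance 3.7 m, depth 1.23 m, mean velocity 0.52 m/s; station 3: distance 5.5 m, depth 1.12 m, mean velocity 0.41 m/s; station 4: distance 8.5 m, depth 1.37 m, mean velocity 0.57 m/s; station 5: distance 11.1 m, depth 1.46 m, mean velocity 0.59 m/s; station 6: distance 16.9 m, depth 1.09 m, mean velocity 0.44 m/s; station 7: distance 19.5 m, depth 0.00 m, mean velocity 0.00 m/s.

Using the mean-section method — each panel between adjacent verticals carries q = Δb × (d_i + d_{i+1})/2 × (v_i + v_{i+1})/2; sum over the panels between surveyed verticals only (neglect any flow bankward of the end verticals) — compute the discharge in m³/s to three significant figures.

9.66 m³/s

Panel 1-2: Δb = 3.7 m, d̄ = (0.00+1.23)/2 = 0.615, v̄ = (0.00+0.52)/2 = 0.26 → q = 3.7×0.615×0.26 = 0.5916 m³/s
Panel 2-3: Δb = 1.8 m, d̄ = (1.23+1.12)/2 = 1.175, v̄ = (0.52+0.41)/2 = 0.465 → q = 1.8×1.175×0.465 = 0.9835 m³/s
Panel 3-4: Δb = 3 m, d̄ = (1.12+1.37)/2 = 1.245, v̄ = (0.41+0.57)/2 = 0.49 → q = 3×1.245×0.49 = 1.830 m³/s
Panel 4-5: Δb = 2.6 m, d̄ = (1.37+1.46)/2 = 1.415, v̄ = (0.57+0.59)/2 = 0.58 → q = 2.6×1.415×0.58 = 2.134 m³/s
Panel 5-6: Δb = 5.8 m, d̄ = (1.46+1.09)/2 = 1.275, v̄ = (0.59+0.44)/2 = 0.515 → q = 5.8×1.275×0.515 = 3.808 m³/s
Panel 6-7: Δb = 2.6 m, d̄ = (1.09+0.00)/2 = 0.545, v̄ = (0.44+0.00)/2 = 0.22 → q = 2.6×0.545×0.22 = 0.3117 m³/s
Q = Σ q = 9.659 m³/s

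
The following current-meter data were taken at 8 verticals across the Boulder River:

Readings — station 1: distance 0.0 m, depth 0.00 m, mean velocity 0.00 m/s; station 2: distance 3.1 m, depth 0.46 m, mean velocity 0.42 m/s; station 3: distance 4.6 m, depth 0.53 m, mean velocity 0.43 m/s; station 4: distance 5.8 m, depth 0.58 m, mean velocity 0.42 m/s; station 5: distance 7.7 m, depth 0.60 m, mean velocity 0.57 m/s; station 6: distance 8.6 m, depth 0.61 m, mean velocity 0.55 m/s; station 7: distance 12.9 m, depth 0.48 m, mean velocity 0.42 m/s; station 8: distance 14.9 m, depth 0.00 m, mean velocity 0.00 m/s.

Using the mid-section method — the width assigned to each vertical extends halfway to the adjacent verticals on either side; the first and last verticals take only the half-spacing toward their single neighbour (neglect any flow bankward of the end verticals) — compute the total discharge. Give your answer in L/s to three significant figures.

w_2 = (4.6 − 0.0)/2 = 2.3 m; q_2 = 0.42 × 0.46 × 2.3 = 0.4444 m³/s
w_3 = (5.8 − 3.1)/2 = 1.35 m; q_3 = 0.43 × 0.53 × 1.35 = 0.3077 m³/s
w_4 = (7.7 − 4.6)/2 = 1.55 m; q_4 = 0.42 × 0.58 × 1.55 = 0.3776 m³/s
w_5 = (8.6 − 5.8)/2 = 1.4 m; q_5 = 0.57 × 0.60 × 1.4 = 0.4788 m³/s
w_6 = (12.9 − 7.7)/2 = 2.6 m; q_6 = 0.55 × 0.61 × 2.6 = 0.8723 m³/s
w_7 = (14.9 − 8.6)/2 = 3.15 m; q_7 = 0.42 × 0.48 × 3.15 = 0.6350 m³/s
Stations 1, 8 contribute zero (depth or velocity is 0).
Q = Σ qᵢ = 3.116 m³/s
= 3.116 × 1000 = 3116 L/s

3120 L/s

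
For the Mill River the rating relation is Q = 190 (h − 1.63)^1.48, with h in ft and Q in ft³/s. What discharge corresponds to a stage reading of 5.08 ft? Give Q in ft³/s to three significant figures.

1190 ft³/s

Q = 190 × (5.08 − 1.63)^1.48 = 190 × 3.45^1.48 = 1188 ft³/s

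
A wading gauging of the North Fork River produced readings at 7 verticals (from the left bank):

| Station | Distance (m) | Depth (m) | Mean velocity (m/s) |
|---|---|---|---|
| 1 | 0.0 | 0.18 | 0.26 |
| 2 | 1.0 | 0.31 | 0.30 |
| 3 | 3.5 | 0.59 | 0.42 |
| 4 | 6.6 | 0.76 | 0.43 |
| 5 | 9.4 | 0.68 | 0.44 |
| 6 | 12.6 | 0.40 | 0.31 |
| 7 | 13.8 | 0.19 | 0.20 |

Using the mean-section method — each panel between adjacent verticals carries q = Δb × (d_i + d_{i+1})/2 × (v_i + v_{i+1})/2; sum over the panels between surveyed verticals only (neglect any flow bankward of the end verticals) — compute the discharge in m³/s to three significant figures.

Panel 1-2: Δb = 1 m, d̄ = (0.18+0.31)/2 = 0.245, v̄ = (0.26+0.30)/2 = 0.28 → q = 1×0.245×0.28 = 0.06860 m³/s
Panel 2-3: Δb = 2.5 m, d̄ = (0.31+0.59)/2 = 0.45, v̄ = (0.30+0.42)/2 = 0.36 → q = 2.5×0.45×0.36 = 0.4050 m³/s
Panel 3-4: Δb = 3.1 m, d̄ = (0.59+0.76)/2 = 0.675, v̄ = (0.42+0.43)/2 = 0.425 → q = 3.1×0.675×0.425 = 0.8893 m³/s
Panel 4-5: Δb = 2.8 m, d̄ = (0.76+0.68)/2 = 0.72, v̄ = (0.43+0.44)/2 = 0.435 → q = 2.8×0.72×0.435 = 0.8770 m³/s
Panel 5-6: Δb = 3.2 m, d̄ = (0.68+0.40)/2 = 0.54, v̄ = (0.44+0.31)/2 = 0.375 → q = 3.2×0.54×0.375 = 0.6480 m³/s
Panel 6-7: Δb = 1.2 m, d̄ = (0.40+0.19)/2 = 0.295, v̄ = (0.31+0.20)/2 = 0.255 → q = 1.2×0.295×0.255 = 0.09027 m³/s
Q = Σ q = 2.978 m³/s

2.98 m³/s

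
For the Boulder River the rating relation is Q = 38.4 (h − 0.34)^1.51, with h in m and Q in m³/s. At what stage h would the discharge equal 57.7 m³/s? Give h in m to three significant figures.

h − h₀ = (Q/C)^(1/b) = (57.7/38.4)^(1/1.51) = 1.310 m
h = 0.34 + 1.310 = 1.650 m

1.65 m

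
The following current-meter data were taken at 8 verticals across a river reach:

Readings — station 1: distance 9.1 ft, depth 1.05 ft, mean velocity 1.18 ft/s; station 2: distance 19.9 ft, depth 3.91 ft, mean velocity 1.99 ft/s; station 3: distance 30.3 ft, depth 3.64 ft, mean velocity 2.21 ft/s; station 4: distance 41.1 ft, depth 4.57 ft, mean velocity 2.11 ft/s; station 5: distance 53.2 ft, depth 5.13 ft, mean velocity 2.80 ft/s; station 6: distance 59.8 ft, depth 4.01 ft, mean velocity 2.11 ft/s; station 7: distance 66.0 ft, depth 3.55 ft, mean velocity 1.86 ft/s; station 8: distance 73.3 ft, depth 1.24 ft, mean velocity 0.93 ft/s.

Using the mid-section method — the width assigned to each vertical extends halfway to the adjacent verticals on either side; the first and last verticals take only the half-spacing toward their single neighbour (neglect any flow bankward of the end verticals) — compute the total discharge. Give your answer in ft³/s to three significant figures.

522 ft³/s

w_1 = (19.9 − 9.1)/2 = 5.4 ft; q_1 = 1.18 × 1.05 × 5.4 = 6.691 ft³/s
w_2 = (30.3 − 9.1)/2 = 10.6 ft; q_2 = 1.99 × 3.91 × 10.6 = 82.48 ft³/s
w_3 = (41.1 − 19.9)/2 = 10.6 ft; q_3 = 2.21 × 3.64 × 10.6 = 85.27 ft³/s
w_4 = (53.2 − 30.3)/2 = 11.45 ft; q_4 = 2.11 × 4.57 × 11.45 = 110.4 ft³/s
w_5 = (59.8 − 41.1)/2 = 9.35 ft; q_5 = 2.80 × 5.13 × 9.35 = 134.3 ft³/s
w_6 = (66.0 − 53.2)/2 = 6.4 ft; q_6 = 2.11 × 4.01 × 6.4 = 54.15 ft³/s
w_7 = (73.3 − 59.8)/2 = 6.75 ft; q_7 = 1.86 × 3.55 × 6.75 = 44.57 ft³/s
w_8 = (73.3 − 66.0)/2 = 3.65 ft; q_8 = 0.93 × 1.24 × 3.65 = 4.209 ft³/s
Q = Σ qᵢ = 522.1 ft³/s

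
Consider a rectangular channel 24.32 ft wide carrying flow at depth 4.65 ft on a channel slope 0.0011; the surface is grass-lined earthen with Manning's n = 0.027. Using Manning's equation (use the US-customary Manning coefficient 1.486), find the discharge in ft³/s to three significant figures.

463 ft³/s

A = b·y = 24.32 × 4.65 = 113.1 ft²
P = b + 2y = 24.32 + 2×4.65 = 33.62 ft
R = A/P = 113.1/33.62 = 3.364 ft
Q = (1.486/n)·A·R^(2/3)·S^(1/2) = (1.486/0.027) × 113.1 × 3.364^(2/3) × 0.0011^(1/2) = 463.4 ft³/s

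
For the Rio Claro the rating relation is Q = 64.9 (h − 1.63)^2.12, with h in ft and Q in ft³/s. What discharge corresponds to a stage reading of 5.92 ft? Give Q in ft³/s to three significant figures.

1420 ft³/s

Q = 64.9 × (5.92 − 1.63)^2.12 = 64.9 × 4.29^2.12 = 1423 ft³/s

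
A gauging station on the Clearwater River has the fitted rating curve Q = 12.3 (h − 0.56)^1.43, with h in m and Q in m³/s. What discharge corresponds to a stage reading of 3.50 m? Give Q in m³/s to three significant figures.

Q = 12.3 × (3.50 − 0.56)^1.43 = 12.3 × 2.94^1.43 = 57.50 m³/s

57.5 m³/s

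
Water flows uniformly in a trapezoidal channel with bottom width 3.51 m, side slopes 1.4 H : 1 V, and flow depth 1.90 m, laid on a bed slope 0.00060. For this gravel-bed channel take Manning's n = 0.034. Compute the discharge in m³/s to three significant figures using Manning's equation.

9.36 m³/s

A = (b + z·y)·y = (3.51 + 1.4×1.90)×1.90 = 11.72 m²
P = b + 2y√(1+z²) = 3.51 + 2×1.90×√(1+1.4²) = 10.05 m
R = A/P = 11.72/10.05 = 1.167 m
Q = (1/n)·A·R^(2/3)·S^(1/2) = (1/0.034) × 11.72 × 1.167^(2/3) × 0.00060^(1/2) = 9.360 m³/s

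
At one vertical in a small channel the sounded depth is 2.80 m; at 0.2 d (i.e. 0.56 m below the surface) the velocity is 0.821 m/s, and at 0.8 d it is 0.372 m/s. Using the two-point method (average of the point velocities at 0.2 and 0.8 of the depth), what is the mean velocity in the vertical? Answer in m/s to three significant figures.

0.597 m/s

v̄ = (0.821 + 0.372) / 2 = 0.5965 m/s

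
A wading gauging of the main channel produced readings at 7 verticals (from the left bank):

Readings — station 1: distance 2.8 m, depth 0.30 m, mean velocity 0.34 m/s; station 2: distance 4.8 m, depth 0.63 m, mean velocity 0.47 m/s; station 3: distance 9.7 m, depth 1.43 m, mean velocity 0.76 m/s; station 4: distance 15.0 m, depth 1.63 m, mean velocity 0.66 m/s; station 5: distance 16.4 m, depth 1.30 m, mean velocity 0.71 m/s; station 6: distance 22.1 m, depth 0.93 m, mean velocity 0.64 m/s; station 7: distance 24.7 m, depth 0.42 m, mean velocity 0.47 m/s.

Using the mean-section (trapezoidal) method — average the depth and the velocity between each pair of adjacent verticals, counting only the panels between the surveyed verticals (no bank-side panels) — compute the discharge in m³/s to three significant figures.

15.9 m³/s

Panel 1-2: Δb = 2 m, d̄ = (0.30+0.63)/2 = 0.465, v̄ = (0.34+0.47)/2 = 0.405 → q = 2×0.465×0.405 = 0.3767 m³/s
Panel 2-3: Δb = 4.9 m, d̄ = (0.63+1.43)/2 = 1.03, v̄ = (0.47+0.76)/2 = 0.615 → q = 4.9×1.03×0.615 = 3.104 m³/s
Panel 3-4: Δb = 5.3 m, d̄ = (1.43+1.63)/2 = 1.53, v̄ = (0.76+0.66)/2 = 0.71 → q = 5.3×1.53×0.71 = 5.757 m³/s
Panel 4-5: Δb = 1.4 m, d̄ = (1.63+1.30)/2 = 1.465, v̄ = (0.66+0.71)/2 = 0.685 → q = 1.4×1.465×0.685 = 1.405 m³/s
Panel 5-6: Δb = 5.7 m, d̄ = (1.30+0.93)/2 = 1.115, v̄ = (0.71+0.64)/2 = 0.675 → q = 5.7×1.115×0.675 = 4.290 m³/s
Panel 6-7: Δb = 2.6 m, d̄ = (0.93+0.42)/2 = 0.675, v̄ = (0.64+0.47)/2 = 0.555 → q = 2.6×0.675×0.555 = 0.9740 m³/s
Q = Σ q = 15.91 m³/s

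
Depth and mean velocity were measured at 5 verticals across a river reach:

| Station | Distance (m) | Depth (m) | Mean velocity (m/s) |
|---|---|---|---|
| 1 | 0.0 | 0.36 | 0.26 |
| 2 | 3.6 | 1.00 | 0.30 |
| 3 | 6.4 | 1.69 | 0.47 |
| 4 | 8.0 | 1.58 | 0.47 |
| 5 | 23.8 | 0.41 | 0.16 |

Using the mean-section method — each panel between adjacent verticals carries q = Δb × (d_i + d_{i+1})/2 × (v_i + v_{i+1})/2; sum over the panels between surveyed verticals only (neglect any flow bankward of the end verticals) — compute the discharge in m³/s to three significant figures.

8.32 m³/s

Panel 1-2: Δb = 3.6 m, d̄ = (0.36+1.00)/2 = 0.68, v̄ = (0.26+0.30)/2 = 0.28 → q = 3.6×0.68×0.28 = 0.6854 m³/s
Panel 2-3: Δb = 2.8 m, d̄ = (1.00+1.69)/2 = 1.345, v̄ = (0.30+0.47)/2 = 0.385 → q = 2.8×1.345×0.385 = 1.450 m³/s
Panel 3-4: Δb = 1.6 m, d̄ = (1.69+1.58)/2 = 1.635, v̄ = (0.47+0.47)/2 = 0.47 → q = 1.6×1.635×0.47 = 1.230 m³/s
Panel 4-5: Δb = 15.8 m, d̄ = (1.58+0.41)/2 = 0.995, v̄ = (0.47+0.16)/2 = 0.315 → q = 15.8×0.995×0.315 = 4.952 m³/s
Q = Σ q = 8.317 m³/s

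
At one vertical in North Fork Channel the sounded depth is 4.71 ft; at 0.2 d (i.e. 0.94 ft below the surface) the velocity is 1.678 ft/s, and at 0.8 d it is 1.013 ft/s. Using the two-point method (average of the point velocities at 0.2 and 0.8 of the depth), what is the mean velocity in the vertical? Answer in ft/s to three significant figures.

1.35 ft/s

v̄ = (1.678 + 1.013) / 2 = 1.346 ft/s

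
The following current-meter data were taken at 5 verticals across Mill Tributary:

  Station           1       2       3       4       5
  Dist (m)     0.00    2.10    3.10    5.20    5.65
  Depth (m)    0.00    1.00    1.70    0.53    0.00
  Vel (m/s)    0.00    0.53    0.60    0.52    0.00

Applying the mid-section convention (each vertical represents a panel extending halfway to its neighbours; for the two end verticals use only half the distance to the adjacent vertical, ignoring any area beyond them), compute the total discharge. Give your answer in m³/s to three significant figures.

2.75 m³/s

w_2 = (3.10 − 0.00)/2 = 1.55 m; q_2 = 0.53 × 1.00 × 1.55 = 0.8215 m³/s
w_3 = (5.20 − 2.10)/2 = 1.55 m; q_3 = 0.60 × 1.70 × 1.55 = 1.581 m³/s
w_4 = (5.65 − 3.10)/2 = 1.275 m; q_4 = 0.52 × 0.53 × 1.275 = 0.3514 m³/s
Stations 1, 5 contribute zero (depth or velocity is 0).
Q = Σ qᵢ = 2.754 m³/s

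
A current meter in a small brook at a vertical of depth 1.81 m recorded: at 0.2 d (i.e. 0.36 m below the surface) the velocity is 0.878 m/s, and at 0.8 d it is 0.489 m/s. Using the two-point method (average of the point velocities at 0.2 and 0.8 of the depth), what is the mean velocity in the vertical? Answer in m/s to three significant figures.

0.684 m/s

v̄ = (0.878 + 0.489) / 2 = 0.6835 m/s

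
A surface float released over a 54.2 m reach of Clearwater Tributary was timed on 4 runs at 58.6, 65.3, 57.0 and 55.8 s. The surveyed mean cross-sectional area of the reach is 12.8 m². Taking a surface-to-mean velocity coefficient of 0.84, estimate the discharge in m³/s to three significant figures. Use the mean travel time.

t̄ = (58.6 + 65.3 + 57.0 + 55.8) / 4 = 59.175 s
v_surface = L / t̄ = 54.2 / 59.175 = 0.9159 m/s
v_mean = 0.84 × 0.9159 = 0.7694 m/s
Q = A × v_mean = 12.8 × 0.7694 = 9.848 m³/s

9.85 m³/s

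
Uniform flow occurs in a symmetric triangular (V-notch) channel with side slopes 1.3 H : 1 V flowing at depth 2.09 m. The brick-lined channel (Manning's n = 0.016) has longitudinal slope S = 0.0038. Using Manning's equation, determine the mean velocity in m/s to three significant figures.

A = z·y² = 1.3×2.09² = 5.679 m²
P = 2y√(1+z²) = 2×2.09×√(1+1.3²) = 6.856 m
R = A/P = 5.679/6.856 = 0.8283 m
Q = (1/n)·A·R^(2/3)·S^(1/2) = (1/0.016) × 5.679 × 0.8283^(2/3) × 0.0038^(1/2) = 19.30 m³/s
V = Q/A = 19.30/5.679 = 3.398 m/s

3.40 m/s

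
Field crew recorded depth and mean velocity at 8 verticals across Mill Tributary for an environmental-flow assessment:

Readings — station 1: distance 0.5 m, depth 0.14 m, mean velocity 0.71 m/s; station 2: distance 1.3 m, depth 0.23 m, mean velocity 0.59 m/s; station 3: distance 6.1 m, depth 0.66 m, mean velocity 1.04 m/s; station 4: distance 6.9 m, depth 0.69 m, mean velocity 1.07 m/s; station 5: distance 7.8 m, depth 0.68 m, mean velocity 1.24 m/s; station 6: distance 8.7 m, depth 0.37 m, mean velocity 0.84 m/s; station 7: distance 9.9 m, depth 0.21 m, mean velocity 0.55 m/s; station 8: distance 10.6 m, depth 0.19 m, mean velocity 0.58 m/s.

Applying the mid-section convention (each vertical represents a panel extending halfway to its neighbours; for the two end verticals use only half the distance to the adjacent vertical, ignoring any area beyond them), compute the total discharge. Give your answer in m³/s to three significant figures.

4.20 m³/s

w_1 = (1.3 − 0.5)/2 = 0.4 m; q_1 = 0.71 × 0.14 × 0.4 = 0.03976 m³/s
w_2 = (6.1 − 0.5)/2 = 2.8 m; q_2 = 0.59 × 0.23 × 2.8 = 0.3800 m³/s
w_3 = (6.9 − 1.3)/2 = 2.8 m; q_3 = 1.04 × 0.66 × 2.8 = 1.922 m³/s
w_4 = (7.8 − 6.1)/2 = 0.85 m; q_4 = 1.07 × 0.69 × 0.85 = 0.6276 m³/s
w_5 = (8.7 − 6.9)/2 = 0.9 m; q_5 = 1.24 × 0.68 × 0.9 = 0.7589 m³/s
w_6 = (9.9 − 7.8)/2 = 1.05 m; q_6 = 0.84 × 0.37 × 1.05 = 0.3263 m³/s
w_7 = (10.6 − 8.7)/2 = 0.95 m; q_7 = 0.55 × 0.21 × 0.95 = 0.1097 m³/s
w_8 = (10.6 − 9.9)/2 = 0.35 m; q_8 = 0.58 × 0.19 × 0.35 = 0.03857 m³/s
Q = Σ qᵢ = 4.203 m³/s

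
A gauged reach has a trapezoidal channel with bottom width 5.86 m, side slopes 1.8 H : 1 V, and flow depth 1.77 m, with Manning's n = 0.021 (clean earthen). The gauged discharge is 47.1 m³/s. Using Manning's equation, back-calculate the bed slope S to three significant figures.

0.00293

A = (b + z·y)·y = (5.86 + 1.8×1.77)×1.77 = 16.01 m²
P = b + 2y√(1+z²) = 5.86 + 2×1.77×√(1+1.8²) = 13.15 m
R = A/P = 16.01/13.15 = 1.218 m
S = (Q·n / (1·A·R^(2/3)))² = (47.1×0.021 / (1×16.01×1.140))² = 0.002935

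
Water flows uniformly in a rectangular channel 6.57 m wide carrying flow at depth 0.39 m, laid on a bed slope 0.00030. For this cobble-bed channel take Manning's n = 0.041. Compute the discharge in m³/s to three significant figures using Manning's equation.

0.536 m³/s

A = b·y = 6.57 × 0.39 = 2.562 m²
P = b + 2y = 6.57 + 2×0.39 = 7.350 m
R = A/P = 2.562/7.350 = 0.3486 m
Q = (1/n)·A·R^(2/3)·S^(1/2) = (1/0.041) × 2.562 × 0.3486^(2/3) × 0.00030^(1/2) = 0.5362 m³/s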